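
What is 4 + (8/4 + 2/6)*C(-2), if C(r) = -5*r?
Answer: 82/3 ≈ 27.333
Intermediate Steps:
4 + (8/4 + 2/6)*C(-2) = 4 + (8/4 + 2/6)*(-5*(-2)) = 4 + (8*(¼) + 2*(⅙))*10 = 4 + (2 + ⅓)*10 = 4 + (7/3)*10 = 4 + 70/3 = 82/3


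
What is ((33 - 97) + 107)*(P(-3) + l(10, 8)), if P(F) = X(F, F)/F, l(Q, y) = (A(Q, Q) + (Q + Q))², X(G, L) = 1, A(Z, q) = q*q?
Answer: 1857557/3 ≈ 6.1919e+5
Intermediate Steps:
A(Z, q) = q²
l(Q, y) = (Q² + 2*Q)² (l(Q, y) = (Q² + (Q + Q))² = (Q² + 2*Q)²)
P(F) = 1/F
((33 - 97) + 107)*(P(-3) + l(10, 8)) = ((33 - 97) + 107)*(1/(-3) + 10²*(2 + 10)²) = (-64 + 107)*(-⅓ + 100*12²) = 43*(-⅓ + 100*144) = 43*(-⅓ + 14400) = 43*(43199/3) = 1857557/3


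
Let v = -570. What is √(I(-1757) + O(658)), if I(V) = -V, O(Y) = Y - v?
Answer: √2985 ≈ 54.635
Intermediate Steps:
O(Y) = 570 + Y (O(Y) = Y - 1*(-570) = Y + 570 = 570 + Y)
√(I(-1757) + O(658)) = √(-1*(-1757) + (570 + 658)) = √(1757 + 1228) = √2985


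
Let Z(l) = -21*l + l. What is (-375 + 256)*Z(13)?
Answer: 30940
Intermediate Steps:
Z(l) = -20*l
(-375 + 256)*Z(13) = (-375 + 256)*(-20*13) = -119*(-260) = 30940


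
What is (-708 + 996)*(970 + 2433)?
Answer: 980064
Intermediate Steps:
(-708 + 996)*(970 + 2433) = 288*3403 = 980064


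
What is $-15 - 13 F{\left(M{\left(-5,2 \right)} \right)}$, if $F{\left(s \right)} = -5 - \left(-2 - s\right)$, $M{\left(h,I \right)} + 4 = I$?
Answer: $50$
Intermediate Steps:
$M{\left(h,I \right)} = -4 + I$
$F{\left(s \right)} = -3 + s$ ($F{\left(s \right)} = -5 + \left(2 + s\right) = -3 + s$)
$-15 - 13 F{\left(M{\left(-5,2 \right)} \right)} = -15 - 13 \left(-3 + \left(-4 + 2\right)\right) = -15 - 13 \left(-3 - 2\right) = -15 - -65 = -15 + 65 = 50$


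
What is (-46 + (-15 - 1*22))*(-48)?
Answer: 3984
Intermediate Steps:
(-46 + (-15 - 1*22))*(-48) = (-46 + (-15 - 22))*(-48) = (-46 - 37)*(-48) = -83*(-48) = 3984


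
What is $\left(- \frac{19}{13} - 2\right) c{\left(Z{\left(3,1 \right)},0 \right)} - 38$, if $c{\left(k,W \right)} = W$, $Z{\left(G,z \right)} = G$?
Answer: $-38$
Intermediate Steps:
$\left(- \frac{19}{13} - 2\right) c{\left(Z{\left(3,1 \right)},0 \right)} - 38 = \left(- \frac{19}{13} - 2\right) 0 - 38 = \left(- \frac{45}{13}\right) 0 - 38 = 0 - 38 = -38$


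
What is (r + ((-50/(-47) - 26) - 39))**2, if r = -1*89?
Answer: 51667344/2209 ≈ 23389.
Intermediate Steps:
r = -89
(r + ((-50/(-47) - 26) - 39))**2 = (-89 + ((-50/(-47) - 26) - 39))**2 = (-89 + ((-50*(-1/47) - 26) - 39))**2 = (-89 + ((50/47 - 26) - 39))**2 = (-89 + (-1172/47 - 39))**2 = (-89 - 3005/47)**2 = (-7188/47)**2 = 51667344/2209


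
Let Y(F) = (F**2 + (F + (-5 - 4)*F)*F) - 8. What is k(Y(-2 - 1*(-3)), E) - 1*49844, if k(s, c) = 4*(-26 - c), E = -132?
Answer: -49420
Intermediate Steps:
Y(F) = -8 - 7*F**2 (Y(F) = (F**2 + (F - 9*F)*F) - 8 = (F**2 + (-8*F)*F) - 8 = (F**2 - 8*F**2) - 8 = -7*F**2 - 8 = -8 - 7*F**2)
k(s, c) = -104 - 4*c
k(Y(-2 - 1*(-3)), E) - 1*49844 = (-104 - 4*(-132)) - 1*49844 = (-104 + 528) - 49844 = 424 - 49844 = -49420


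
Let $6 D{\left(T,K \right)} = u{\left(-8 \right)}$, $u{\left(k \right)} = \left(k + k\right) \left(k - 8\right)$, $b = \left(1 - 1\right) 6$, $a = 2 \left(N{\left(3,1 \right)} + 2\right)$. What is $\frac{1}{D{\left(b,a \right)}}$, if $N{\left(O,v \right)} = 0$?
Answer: $\frac{3}{128} \approx 0.023438$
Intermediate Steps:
$a = 4$ ($a = 2 \left(0 + 2\right) = 2 \cdot 2 = 4$)
$b = 0$ ($b = 0 \cdot 6 = 0$)
$u{\left(k \right)} = 2 k \left(-8 + k\right)$
$D{\left(T,K \right)} = \frac{128}{3}$ ($D{\left(T,K \right)} = \frac{2 \left(-8\right) \left(-8 - 8\right)}{6} = \frac{2 \left(-8\right) \left(-16\right)}{6} = \frac{1}{6} \cdot 256 = \frac{128}{3}$)
$\frac{1}{D{\left(b,a \right)}} = \frac{1}{\frac{128}{3}} = \frac{3}{128}$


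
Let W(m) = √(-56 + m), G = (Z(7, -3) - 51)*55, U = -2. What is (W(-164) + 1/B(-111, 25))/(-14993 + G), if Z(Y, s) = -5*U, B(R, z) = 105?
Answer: -1/1811040 - I*√55/8624 ≈ -5.5217e-7 - 0.00085995*I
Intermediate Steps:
Z(Y, s) = 10 (Z(Y, s) = -5*(-2) = 10)
G = -2255 (G = (10 - 51)*55 = -41*55 = -2255)
(W(-164) + 1/B(-111, 25))/(-14993 + G) = (√(-56 - 164) + 1/105)/(-14993 - 2255) = (√(-220) + 1/105)/(-17248) = (2*I*√55 + 1/105)*(-1/17248) = (1/105 + 2*I*√55)*(-1/17248) = -1/1811040 - I*√55/8624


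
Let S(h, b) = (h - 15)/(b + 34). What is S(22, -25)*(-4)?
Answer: -28/9 ≈ -3.1111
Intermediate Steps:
S(h, b) = (-15 + h)/(34 + b)
S(22, -25)*(-4) = ((-15 + 22)/(34 - 25))*(-4) = (7/9)*(-4) = -28/9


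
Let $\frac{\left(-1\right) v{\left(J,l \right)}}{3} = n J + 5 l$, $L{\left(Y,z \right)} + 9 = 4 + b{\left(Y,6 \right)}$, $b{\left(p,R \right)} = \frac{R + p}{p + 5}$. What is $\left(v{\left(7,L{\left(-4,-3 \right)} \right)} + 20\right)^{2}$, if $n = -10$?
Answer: $75625$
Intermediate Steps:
$b{\left(p,R \right)} = \frac{R + p}{5 + p}$
$L{\left(Y,z \right)} = -5 + \frac{6 + Y}{5 + Y}$ ($L{\left(Y,z \right)} = -9 + \left(4 + \frac{6 + Y}{5 + Y}\right) = -5 + \frac{6 + Y}{5 + Y}$)
$v{\left(J,l \right)} = - 15 l + 30 J$ ($v{\left(J,l \right)} = - 3 \left(- 10 J + 5 l\right) = - 15 l + 30 J$)
$\left(v{\left(7,L{\left(-4,-3 \right)} \right)} + 20\right)^{2} = \left(\left(- 15 \frac{-19 - -16}{5 - 4} + 30 \cdot 7\right) + 20\right)^{2} = \left(\left(- 15 \frac{-19 + 16}{1} + 210\right) + 20\right)^{2} = \left(\left(- 15 \cdot 1 \left(-3\right) + 210\right) + 20\right)^{2} = \left(\left(\left(-15\right) \left(-3\right) + 210\right) + 20\right)^{2} = \left(\left(45 + 210\right) + 20\right)^{2} = \left(255 + 20\right)^{2} = 275^{2} = 75625$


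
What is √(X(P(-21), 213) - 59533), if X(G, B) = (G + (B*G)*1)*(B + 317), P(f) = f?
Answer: I*√2441353 ≈ 1562.5*I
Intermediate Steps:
X(G, B) = (317 + B)*(G + B*G) (X(G, B) = (G + B*G)*(317 + B) = (317 + B)*(G + B*G))
√(X(P(-21), 213) - 59533) = √(-21*(317 + 213² + 318*213) - 59533) = √(-21*(317 + 45369 + 67734) - 59533) = √(-21*113420 - 59533) = √(-2381820 - 59533) = √(-2441353) = I*√2441353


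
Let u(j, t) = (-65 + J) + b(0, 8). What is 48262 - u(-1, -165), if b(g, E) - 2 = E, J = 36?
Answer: 48281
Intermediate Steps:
b(g, E) = 2 + E
u(j, t) = -19 (u(j, t) = (-65 + 36) + (2 + 8) = -29 + 10 = -19)
48262 - u(-1, -165) = 48262 - 1*(-19) = 48262 + 19 = 48281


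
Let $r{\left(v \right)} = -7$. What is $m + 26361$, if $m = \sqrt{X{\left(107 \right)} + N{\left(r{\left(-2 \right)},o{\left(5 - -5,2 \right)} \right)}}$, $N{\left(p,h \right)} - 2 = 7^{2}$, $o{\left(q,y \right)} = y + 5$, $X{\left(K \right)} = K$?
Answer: $26361 + \sqrt{158} \approx 26374.0$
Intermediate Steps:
$o{\left(q,y \right)} = 5 + y$
$N{\left(p,h \right)} = 51$ ($N{\left(p,h \right)} = 2 + 7^{2} = 2 + 49 = 51$)
$m = \sqrt{158}$ ($m = \sqrt{107 + 51} = \sqrt{158} \approx 12.57$)
$m + 26361 = \sqrt{158} + 26361 = 26361 + \sqrt{158}$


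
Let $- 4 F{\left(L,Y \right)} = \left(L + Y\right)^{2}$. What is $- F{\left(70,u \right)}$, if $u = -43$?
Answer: $\frac{729}{4} \approx 182.25$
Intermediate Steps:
$F{\left(L,Y \right)} = - \frac{\left(L + Y\right)^{2}}{4}$
$- F{\left(70,u \right)} = - \frac{\left(-1\right) \left(70 - 43\right)^{2}}{4} = - \frac{\left(-1\right) 27^{2}}{4} = - \frac{\left(-1\right) 729}{4} = \left(-1\right) \left(- \frac{729}{4}\right) = \frac{729}{4}$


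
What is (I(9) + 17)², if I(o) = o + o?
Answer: 1225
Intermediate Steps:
I(o) = 2*o
(I(9) + 17)² = (2*9 + 17)² = (18 + 17)² = 35² = 1225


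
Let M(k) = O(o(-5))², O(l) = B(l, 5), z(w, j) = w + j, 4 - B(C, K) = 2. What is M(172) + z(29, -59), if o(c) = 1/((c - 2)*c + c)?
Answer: -26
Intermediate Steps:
B(C, K) = 2 (B(C, K) = 4 - 1*2 = 4 - 2 = 2)
z(w, j) = j + w
o(c) = 1/(c + c*(-2 + c)) (o(c) = 1/((-2 + c)*c + c) = 1/(c*(-2 + c) + c) = 1/(c + c*(-2 + c)))
O(l) = 2
M(k) = 4 (M(k) = 2² = 4)
M(172) + z(29, -59) = 4 + (-59 + 29) = 4 - 30 = -26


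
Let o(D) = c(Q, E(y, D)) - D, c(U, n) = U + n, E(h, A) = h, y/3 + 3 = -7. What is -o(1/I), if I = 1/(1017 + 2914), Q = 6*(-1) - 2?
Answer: 3969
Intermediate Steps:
y = -30 (y = -9 + 3*(-7) = -9 - 21 = -30)
Q = -8 (Q = -6 - 2 = -8)
I = 1/3931 ≈ 0.00025439
o(D) = -38 - D (o(D) = (-8 - 30) - D = -38 - D)
-o(1/I) = -(-38 - 1/1/3931) = -(-38 - 1*3931) = -(-38 - 3931) = -1*(-3969) = 3969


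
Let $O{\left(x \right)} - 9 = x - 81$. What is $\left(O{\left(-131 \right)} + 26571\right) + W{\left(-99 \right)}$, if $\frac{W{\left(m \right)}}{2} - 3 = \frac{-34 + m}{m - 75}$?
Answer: $\frac{2294671}{87} \approx 26376.0$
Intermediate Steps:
$W{\left(m \right)} = 6 + \frac{2 \left(-34 + m\right)}{-75 + m}$ ($W{\left(m \right)} = 6 + 2 \frac{-34 + m}{m - 75} = 6 + 2 \frac{-34 + m}{-75 + m} = 6 + \frac{2 \left(-34 + m\right)}{-75 + m}$)
$O{\left(x \right)} = -72 + x$ ($O{\left(x \right)} = 9 + \left(x - 81\right) = 9 + \left(-81 + x\right) = -72 + x$)
$\left(O{\left(-131 \right)} + 26571\right) + W{\left(-99 \right)} = \left(\left(-72 - 131\right) + 26571\right) + \frac{2 \left(-259 + 4 \left(-99\right)\right)}{-75 - 99} = \left(-203 + 26571\right) + \frac{2 \left(-259 - 396\right)}{-174} = 26368 + 2 \left(- \frac{1}{174}\right) \left(-655\right) = 26368 + \frac{655}{87} = \frac{2294671}{87}$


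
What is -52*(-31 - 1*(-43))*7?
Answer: -4368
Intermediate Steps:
-52*(-31 - 1*(-43))*7 = -52*(-31 + 43)*7 = -52*12*7 = -624*7 = -4368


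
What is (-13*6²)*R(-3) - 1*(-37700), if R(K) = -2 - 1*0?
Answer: 38636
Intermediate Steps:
R(K) = -2 (R(K) = -2 + 0 = -2)
(-13*6²)*R(-3) - 1*(-37700) = -13*6²*(-2) - 1*(-37700) = -13*36*(-2) + 37700 = -468*(-2) + 37700 = 936 + 37700 = 38636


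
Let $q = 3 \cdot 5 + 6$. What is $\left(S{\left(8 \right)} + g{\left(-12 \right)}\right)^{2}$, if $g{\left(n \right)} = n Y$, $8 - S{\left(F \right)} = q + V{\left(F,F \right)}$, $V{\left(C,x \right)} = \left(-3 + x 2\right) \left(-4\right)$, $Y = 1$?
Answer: $729$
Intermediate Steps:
$V{\left(C,x \right)} = 12 - 8 x$ ($V{\left(C,x \right)} = \left(-3 + 2 x\right) \left(-4\right) = 12 - 8 x$)
$q = 21$ ($q = 15 + 6 = 21$)
$S{\left(F \right)} = -25 + 8 F$ ($S{\left(F \right)} = 8 - \left(21 - \left(-12 + 8 F\right)\right) = 8 - \left(33 - 8 F\right) = 8 + \left(-33 + 8 F\right) = -25 + 8 F$)
$g{\left(n \right)} = n$ ($g{\left(n \right)} = n 1 = n$)
$\left(S{\left(8 \right)} + g{\left(-12 \right)}\right)^{2} = \left(\left(-25 + 8 \cdot 8\right) - 12\right)^{2} = \left(\left(-25 + 64\right) - 12\right)^{2} = \left(39 - 12\right)^{2} = 27^{2} = 729$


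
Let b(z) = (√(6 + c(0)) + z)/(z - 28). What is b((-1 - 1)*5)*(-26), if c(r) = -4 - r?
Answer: -130/19 + 13*√2/19 ≈ -5.8745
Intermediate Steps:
b(z) = (z + √2)/(-28 + z) (b(z) = (√(6 + (-4 - 1*0)) + z)/(z - 28) = (√(6 + (-4 + 0)) + z)/(-28 + z) = (√(6 - 4) + z)/(-28 + z) = (√2 + z)/(-28 + z) = (z + √2)/(-28 + z))
b((-1 - 1)*5)*(-26) = (((-1 - 1)*5 + √2)/(-28 + (-1 - 1)*5))*(-26) = ((-2*5 + √2)/(-28 - 2*5))*(-26) = ((-10 + √2)/(-28 - 10))*(-26) = ((-10 + √2)/(-38))*(-26) = -(-10 + √2)/38*(-26) = (5/19 - √2/38)*(-26) = -130/19 + 13*√2/19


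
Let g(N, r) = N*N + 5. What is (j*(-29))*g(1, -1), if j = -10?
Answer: 1740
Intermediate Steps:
g(N, r) = 5 + N**2 (g(N, r) = N**2 + 5 = 5 + N**2)
(j*(-29))*g(1, -1) = (-10*(-29))*(5 + 1**2) = 290*(5 + 1) = 290*6 = 1740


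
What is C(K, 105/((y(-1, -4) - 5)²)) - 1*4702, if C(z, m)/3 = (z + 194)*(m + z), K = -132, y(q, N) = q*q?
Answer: -224267/8 ≈ -28033.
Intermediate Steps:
y(q, N) = q²
C(z, m) = 3*(194 + z)*(m + z) (C(z, m) = 3*((z + 194)*(m + z)) = 3*((194 + z)*(m + z)) = 3*(194 + z)*(m + z))
C(K, 105/((y(-1, -4) - 5)²)) - 1*4702 = (3*(-132)² + 582*(105/(((-1)² - 5)²)) + 582*(-132) + 3*(105/(((-1)² - 5)²))*(-132)) - 1*4702 = (3*17424 + 582*(105/((1 - 5)²)) - 76824 + 3*(105/((1 - 5)²))*(-132)) - 4702 = (52272 + 582*(105/((-4)²)) - 76824 + 3*(105/((-4)²))*(-132)) - 4702 = (52272 + 582*(105/16) - 76824 + 3*(105/16)*(-132)) - 4702 = (52272 + 30555/8 - 76824 - 10395/4) - 4702 = -186651/8 - 4702 = -224267/8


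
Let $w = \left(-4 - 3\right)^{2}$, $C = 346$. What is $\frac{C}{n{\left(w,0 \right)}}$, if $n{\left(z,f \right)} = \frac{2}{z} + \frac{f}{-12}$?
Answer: $8477$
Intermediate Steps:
$w = 49$ ($w = \left(-7\right)^{2} = 49$)
$n{\left(z,f \right)} = \frac{2}{z} - \frac{f}{12}$ ($n{\left(z,f \right)} = \frac{2}{z} + f \left(- \frac{1}{12}\right) = \frac{2}{z} - \frac{f}{12}$)
$\frac{C}{n{\left(w,0 \right)}} = \frac{346}{\frac{2}{49} - 0} = \frac{346}{2 \cdot \frac{1}{49} + 0} = \frac{346}{\frac{2}{49} + 0} = \frac{346}{\frac{2}{49}} = 346 \cdot \frac{49}{2} = 8477$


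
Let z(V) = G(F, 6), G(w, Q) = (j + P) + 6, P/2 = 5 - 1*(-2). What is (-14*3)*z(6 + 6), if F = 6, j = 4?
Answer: -1008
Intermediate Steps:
P = 14 (P = 2*(5 - 1*(-2)) = 2*(5 + 2) = 2*7 = 14)
G(w, Q) = 24 (G(w, Q) = (4 + 14) + 6 = 18 + 6 = 24)
z(V) = 24
(-14*3)*z(6 + 6) = -14*3*24 = -42*24 = -1008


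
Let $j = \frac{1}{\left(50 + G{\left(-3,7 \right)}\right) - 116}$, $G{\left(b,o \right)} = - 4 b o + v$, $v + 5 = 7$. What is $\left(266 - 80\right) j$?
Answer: $\frac{93}{10} \approx 9.3$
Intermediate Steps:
$v = 2$ ($v = -5 + 7 = 2$)
$G{\left(b,o \right)} = 2 - 4 b o$ ($G{\left(b,o \right)} = - 4 b o + 2 = 2 - 4 b o$)
$j = \frac{1}{20}$ ($j = \frac{1}{\left(50 - \left(-2 - 84\right)\right) - 116} = \frac{1}{\left(50 + \left(2 + 84\right)\right) - 116} = \frac{1}{\left(50 + 86\right) - 116} = \frac{1}{136 - 116} = \frac{1}{20} \approx 0.05$)
$\left(266 - 80\right) j = \left(266 - 80\right) \frac{1}{20} = 186 \cdot \frac{1}{20} = \frac{93}{10}$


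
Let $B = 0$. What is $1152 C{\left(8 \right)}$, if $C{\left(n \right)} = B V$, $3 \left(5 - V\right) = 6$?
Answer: $0$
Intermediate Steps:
$V = 3$ ($V = 5 - 2 = 3$)
$C{\left(n \right)} = 0$ ($C{\left(n \right)} = 0 \cdot 3 = 0$)
$1152 C{\left(8 \right)} = 1152 \cdot 0 = 0$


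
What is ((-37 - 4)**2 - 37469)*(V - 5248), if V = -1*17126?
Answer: 800720712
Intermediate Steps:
V = -17126
((-37 - 4)**2 - 37469)*(V - 5248) = ((-37 - 4)**2 - 37469)*(-17126 - 5248) = ((-41)**2 - 37469)*(-22374) = (1681 - 37469)*(-22374) = -35788*(-22374) = 800720712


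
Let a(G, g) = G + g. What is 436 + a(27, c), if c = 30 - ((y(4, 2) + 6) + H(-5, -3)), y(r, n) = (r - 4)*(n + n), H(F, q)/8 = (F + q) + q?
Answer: 575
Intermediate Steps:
H(F, q) = 8*F + 16*q (H(F, q) = 8*((F + q) + q) = 8*(F + 2*q) = 8*F + 16*q)
y(r, n) = 2*n*(-4 + r) (y(r, n) = (-4 + r)*(2*n) = 2*n*(-4 + r))
c = 112 (c = 30 - ((2*2*(-4 + 4) + 6) + (8*(-5) + 16*(-3))) = 30 - ((2*2*0 + 6) + (-40 - 48)) = 30 - ((0 + 6) - 88) = 30 - (6 - 88) = 30 - 1*(-82) = 30 + 82 = 112)
436 + a(27, c) = 436 + (27 + 112) = 436 + 139 = 575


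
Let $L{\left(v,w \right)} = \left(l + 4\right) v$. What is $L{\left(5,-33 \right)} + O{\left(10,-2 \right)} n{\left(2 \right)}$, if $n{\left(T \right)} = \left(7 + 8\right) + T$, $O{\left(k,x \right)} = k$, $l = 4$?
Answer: $210$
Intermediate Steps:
$L{\left(v,w \right)} = 8 v$ ($L{\left(v,w \right)} = \left(4 + 4\right) v = 8 v$)
$n{\left(T \right)} = 15 + T$
$L{\left(5,-33 \right)} + O{\left(10,-2 \right)} n{\left(2 \right)} = 8 \cdot 5 + 10 \left(15 + 2\right) = 40 + 10 \cdot 17 = 40 + 170 = 210$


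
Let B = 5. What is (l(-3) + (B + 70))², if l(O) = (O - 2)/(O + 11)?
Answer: 354025/64 ≈ 5531.6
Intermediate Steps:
l(O) = (-2 + O)/(11 + O)
(l(-3) + (B + 70))² = ((-2 - 3)/(11 - 3) + (5 + 70))² = (-5/8 + 75)² = (595/8)² = 354025/64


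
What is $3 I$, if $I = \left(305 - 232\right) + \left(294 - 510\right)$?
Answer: $-429$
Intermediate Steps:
$I = -143$ ($I = 73 + \left(294 - 510\right) = 73 - 216 = -143$)
$3 I = 3 \left(-143\right) = -429$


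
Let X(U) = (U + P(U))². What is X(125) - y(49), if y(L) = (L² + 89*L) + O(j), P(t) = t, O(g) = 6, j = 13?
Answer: 55732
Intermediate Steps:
y(L) = 6 + L² + 89*L (y(L) = (L² + 89*L) + 6 = 6 + L² + 89*L)
X(U) = 4*U² (X(U) = (U + U)² = (2*U)² = 4*U²)
X(125) - y(49) = 4*125² - (6 + 49² + 89*49) = 4*15625 - (6 + 2401 + 4361) = 62500 - 1*6768 = 62500 - 6768 = 55732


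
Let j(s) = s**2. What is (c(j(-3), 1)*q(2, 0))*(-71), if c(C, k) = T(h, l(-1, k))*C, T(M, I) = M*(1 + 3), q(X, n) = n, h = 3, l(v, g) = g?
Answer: 0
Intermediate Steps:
T(M, I) = 4*M (T(M, I) = M*4 = 4*M)
c(C, k) = 12*C (c(C, k) = (4*3)*C = 12*C)
(c(j(-3), 1)*q(2, 0))*(-71) = ((12*(-3)**2)*0)*(-71) = ((12*9)*0)*(-71) = (108*0)*(-71) = 0*(-71) = 0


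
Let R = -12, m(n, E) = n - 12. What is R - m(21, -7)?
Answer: -21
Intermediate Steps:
m(n, E) = -12 + n
R - m(21, -7) = -12 - (-12 + 21) = -12 - 1*9 = -12 - 9 = -21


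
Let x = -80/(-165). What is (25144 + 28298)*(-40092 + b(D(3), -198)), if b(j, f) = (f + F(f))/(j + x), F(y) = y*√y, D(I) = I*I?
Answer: -670981945860/313 - 1047570084*I*√22/313 ≈ -2.1437e+9 - 1.5698e+7*I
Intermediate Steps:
D(I) = I²
x = 16/33 (x = -80*(-1/165) = 16/33 ≈ 0.48485)
F(y) = y^(3/2)
b(j, f) = (f + f^(3/2))/(16/33 + j) (b(j, f) = (f + f^(3/2))/(j + 16/33) = (f + f^(3/2))/(16/33 + j))
(25144 + 28298)*(-40092 + b(D(3), -198)) = (25144 + 28298)*(-40092 + 33*(-198 + (-198)^(3/2))/(16 + 33*3²)) = 53442*(-40092 + 33*(-198 - 594*I*√22)/(16 + 33*9)) = 53442*(-40092 + 33*(-198 - 594*I*√22)/(16 + 297)) = 53442*(-40092 + 33*(-198 - 594*I*√22)/313) = 53442*(-40092 + 33*(1/313)*(-198 - 594*I*√22)) = 53442*(-40092 + (-6534/313 - 19602*I*√22/313)) = 53442*(-12555330/313 - 19602*I*√22/313) = -670981945860/313 - 1047570084*I*√22/313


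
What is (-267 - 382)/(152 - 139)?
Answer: -649/13 ≈ -49.923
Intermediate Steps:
(-267 - 382)/(152 - 139) = -649/13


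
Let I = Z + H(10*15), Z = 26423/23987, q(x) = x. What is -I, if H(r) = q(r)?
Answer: -3624473/23987 ≈ -151.10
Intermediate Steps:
H(r) = r
Z = 26423/23987 (Z = 26423*(1/23987) = 26423/23987 ≈ 1.1016)
I = 3624473/23987 (I = 26423/23987 + 10*15 = 26423/23987 + 150 = 3624473/23987 ≈ 151.10)
-I = -1*3624473/23987 = -3624473/23987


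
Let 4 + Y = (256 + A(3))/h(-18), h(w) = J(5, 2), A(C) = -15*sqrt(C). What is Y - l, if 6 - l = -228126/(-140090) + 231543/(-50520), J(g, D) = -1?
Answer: -12689907881/47182312 + 15*sqrt(3) ≈ -242.97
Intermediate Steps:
h(w) = -1
Y = -260 + 15*sqrt(3) (Y = -4 + (256 - 15*sqrt(3))/(-1) = -4 - (256 - 15*sqrt(3)) = -4 + (-256 + 15*sqrt(3)) = -260 + 15*sqrt(3) ≈ -234.02)
l = 422506761/47182312 (l = 6 - (-228126/(-140090) + 231543/(-50520)) = 6 - (-228126*(-1/140090) + 231543*(-1/50520)) = 6 - (114063/70045 - 77181/16840) = 6 - 1*(-139412889/47182312) = 6 + 139412889/47182312 = 422506761/47182312 ≈ 8.9548)
Y - l = (-260 + 15*sqrt(3)) - 1*422506761/47182312 = (-260 + 15*sqrt(3)) - 422506761/47182312 = -12689907881/47182312 + 15*sqrt(3)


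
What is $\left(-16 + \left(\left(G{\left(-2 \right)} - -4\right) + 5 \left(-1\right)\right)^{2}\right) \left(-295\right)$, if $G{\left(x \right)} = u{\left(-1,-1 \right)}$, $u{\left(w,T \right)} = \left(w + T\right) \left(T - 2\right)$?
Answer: $-2655$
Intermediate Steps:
$u{\left(w,T \right)} = \left(-2 + T\right) \left(T + w\right)$ ($u{\left(w,T \right)} = \left(T + w\right) \left(-2 + T\right) = \left(-2 + T\right) \left(T + w\right)$)
$G{\left(x \right)} = 6$ ($G{\left(x \right)} = \left(-1\right)^{2} - -2 - -2 - -1 = 1 + 2 + 2 + 1 = 6$)
$\left(-16 + \left(\left(G{\left(-2 \right)} - -4\right) + 5 \left(-1\right)\right)^{2}\right) \left(-295\right) = \left(-16 + \left(\left(6 - -4\right) + 5 \left(-1\right)\right)^{2}\right) \left(-295\right) = \left(-16 + \left(\left(6 + 4\right) - 5\right)^{2}\right) \left(-295\right) = \left(-16 + \left(10 - 5\right)^{2}\right) \left(-295\right) = \left(-16 + 5^{2}\right) \left(-295\right) = \left(-16 + 25\right) \left(-295\right) = 9 \left(-295\right) = -2655$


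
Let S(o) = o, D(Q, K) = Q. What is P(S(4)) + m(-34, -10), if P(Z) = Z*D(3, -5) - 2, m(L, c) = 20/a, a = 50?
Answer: 52/5 ≈ 10.400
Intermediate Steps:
m(L, c) = 2/5 (m(L, c) = 20/50 = 20*(1/50) = 2/5)
P(Z) = -2 + 3*Z (P(Z) = Z*3 - 2 = 3*Z - 2 = -2 + 3*Z)
P(S(4)) + m(-34, -10) = (-2 + 3*4) + 2/5 = (-2 + 12) + 2/5 = 10 + 2/5 = 52/5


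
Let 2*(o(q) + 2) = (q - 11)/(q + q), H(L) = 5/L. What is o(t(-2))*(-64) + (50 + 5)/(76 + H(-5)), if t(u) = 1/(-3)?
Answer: -6229/15 ≈ -415.27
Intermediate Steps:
t(u) = -⅓
o(q) = -2 + (-11 + q)/(4*q) (o(q) = -2 + ((q - 11)/(q + q))/2 = -2 + ((-11 + q)/((2*q)))/2 = -2 + ((-11 + q)*(1/(2*q)))/2 = -2 + ((-11 + q)/(2*q))/2 = -2 + (-11 + q)/(4*q))
o(t(-2))*(-64) + (50 + 5)/(76 + H(-5)) = ((-11 - 7*(-⅓))/(4*(-⅓)))*(-64) + (50 + 5)/(76 + 5/(-5)) = ((¼)*(-3)*(-11 + 7/3))*(-64) + 55/(76 + 5*(-⅕)) = ((¼)*(-3)*(-26/3))*(-64) + 55/(76 - 1) = (13/2)*(-64) + 55/75 = -416 + 55*(1/75) = -416 + 11/15 = -6229/15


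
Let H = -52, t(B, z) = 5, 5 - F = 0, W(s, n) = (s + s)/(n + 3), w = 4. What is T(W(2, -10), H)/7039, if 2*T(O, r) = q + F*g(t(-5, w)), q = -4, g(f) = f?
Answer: 21/14078 ≈ 0.0014917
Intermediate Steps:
W(s, n) = 2*s/(3 + n) (W(s, n) = (2*s)/(3 + n) = 2*s/(3 + n))
F = 5 (F = 5 - 1*0 = 5 + 0 = 5)
T(O, r) = 21/2 (T(O, r) = (-4 + 5*5)/2 = (-4 + 25)/2 = (½)*21 = 21/2)
T(W(2, -10), H)/7039 = (21/2)/7039 = (21/2)*(1/7039) = 21/14078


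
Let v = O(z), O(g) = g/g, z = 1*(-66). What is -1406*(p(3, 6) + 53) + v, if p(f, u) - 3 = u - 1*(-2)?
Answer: -89983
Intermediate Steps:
p(f, u) = 5 + u (p(f, u) = 3 + (u - 1*(-2)) = 3 + (u + 2) = 3 + (2 + u) = 5 + u)
z = -66
O(g) = 1
v = 1
-1406*(p(3, 6) + 53) + v = -1406*((5 + 6) + 53) + 1 = -1406*(11 + 53) + 1 = -1406*64 + 1 = -89984 + 1 = -89983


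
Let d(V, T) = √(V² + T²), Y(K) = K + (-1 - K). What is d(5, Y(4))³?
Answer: 26*√26 ≈ 132.57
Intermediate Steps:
Y(K) = -1
d(V, T) = √(T² + V²)
d(5, Y(4))³ = (√((-1)² + 5²))³ = (√(1 + 25))³ = (√26)³ = 26*√26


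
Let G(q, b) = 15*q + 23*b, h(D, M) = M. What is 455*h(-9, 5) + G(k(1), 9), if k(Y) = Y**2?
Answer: 2497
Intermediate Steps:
455*h(-9, 5) + G(k(1), 9) = 455*5 + (15*1**2 + 23*9) = 2275 + (15*1 + 207) = 2275 + (15 + 207) = 2275 + 222 = 2497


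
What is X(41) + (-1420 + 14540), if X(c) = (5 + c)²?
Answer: 15236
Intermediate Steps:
X(41) + (-1420 + 14540) = (5 + 41)² + (-1420 + 14540) = 46² + 13120 = 2116 + 13120 = 15236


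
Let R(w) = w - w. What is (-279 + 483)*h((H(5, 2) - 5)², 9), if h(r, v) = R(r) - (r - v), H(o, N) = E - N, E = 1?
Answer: -5508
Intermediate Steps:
R(w) = 0
H(o, N) = 1 - N
h(r, v) = v - r (h(r, v) = 0 - (r - v) = 0 + (v - r) = v - r)
(-279 + 483)*h((H(5, 2) - 5)², 9) = (-279 + 483)*(9 - ((1 - 1*2) - 5)²) = 204*(9 - ((1 - 2) - 5)²) = 204*(9 - (-1 - 5)²) = 204*(9 - 1*(-6)²) = 204*(9 - 1*36) = 204*(9 - 36) = 204*(-27) = -5508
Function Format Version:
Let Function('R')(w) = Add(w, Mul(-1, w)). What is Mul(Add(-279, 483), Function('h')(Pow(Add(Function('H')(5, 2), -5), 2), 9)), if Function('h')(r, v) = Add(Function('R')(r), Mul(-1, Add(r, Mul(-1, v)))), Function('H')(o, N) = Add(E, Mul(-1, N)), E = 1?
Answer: -5508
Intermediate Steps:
Function('R')(w) = 0
Function('H')(o, N) = Add(1, Mul(-1, N))
Function('h')(r, v) = Add(v, Mul(-1, r)) (Function('h')(r, v) = Add(0, Mul(-1, Add(r, Mul(-1, v)))) = Add(0, Add(v, Mul(-1, r))) = Add(v, Mul(-1, r)))
Mul(Add(-279, 483), Function('h')(Pow(Add(Function('H')(5, 2), -5), 2), 9)) = Mul(Add(-279, 483), Add(9, Mul(-1, Pow(Add(Add(1, Mul(-1, 2)), -5), 2)))) = Mul(204, Add(9, Mul(-1, Pow(Add(Add(1, -2), -5), 2)))) = Mul(204, Add(9, Mul(-1, Pow(Add(-1, -5), 2)))) = Mul(204, Add(9, Mul(-1, Pow(-6, 2)))) = Mul(204, Add(9, Mul(-1, 36))) = Mul(204, Add(9, -36)) = Mul(204, -27) = -5508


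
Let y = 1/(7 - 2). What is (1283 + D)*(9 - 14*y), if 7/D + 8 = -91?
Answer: 787462/99 ≈ 7954.2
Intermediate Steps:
D = -7/99 (D = 7/(-8 - 91) = 7/(-99) = 7*(-1/99) = -7/99 ≈ -0.070707)
y = ⅕ (y = 1/5 = ⅕ ≈ 0.20000)
(1283 + D)*(9 - 14*y) = (1283 - 7/99)*(9 - 14*⅕) = 127010*(9 - 14/5)/99 = (127010/99)*(31/5) = 787462/99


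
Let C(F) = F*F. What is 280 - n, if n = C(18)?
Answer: -44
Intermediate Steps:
C(F) = F²
n = 324 (n = 18² = 324)
280 - n = 280 - 1*324 = 280 - 324 = -44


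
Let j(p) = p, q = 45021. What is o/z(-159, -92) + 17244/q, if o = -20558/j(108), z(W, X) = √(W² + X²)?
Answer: 5748/15007 - 10279*√33745/1822230 ≈ -0.65320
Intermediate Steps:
o = -10279/54 (o = -20558/108 = -20558*1/108 = -10279/54 ≈ -190.35)
o/z(-159, -92) + 17244/q = -10279/(54*√((-159)² + (-92)²)) + 17244/45021 = -10279/(54*√(25281 + 8464)) + 17244*(1/45021) = -10279*√33745/33745/54 + 5748/15007 = -10279*√33745/1822230 + 5748/15007 = 5748/15007 - 10279*√33745/1822230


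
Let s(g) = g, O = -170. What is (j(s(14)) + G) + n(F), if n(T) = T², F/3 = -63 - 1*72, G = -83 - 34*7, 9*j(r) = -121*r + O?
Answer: 1471472/9 ≈ 1.6350e+5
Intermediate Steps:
j(r) = -170/9 - 121*r/9 (j(r) = (-121*r - 170)/9 = (-170 - 121*r)/9 = -170/9 - 121*r/9)
G = -321 (G = -83 - 238 = -321)
F = -405 (F = 3*(-63 - 1*72) = 3*(-63 - 72) = 3*(-135) = -405)
(j(s(14)) + G) + n(F) = ((-170/9 - 121/9*14) - 321) + (-405)² = ((-170/9 - 1694/9) - 321) + 164025 = (-1864/9 - 321) + 164025 = -4753/9 + 164025 = 1471472/9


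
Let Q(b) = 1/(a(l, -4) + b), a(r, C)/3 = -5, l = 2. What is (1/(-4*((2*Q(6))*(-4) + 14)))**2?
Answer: 81/287296 ≈ 0.00028194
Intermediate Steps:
a(r, C) = -15 (a(r, C) = 3*(-5) = -15)
Q(b) = 1/(-15 + b)
(1/(-4*((2*Q(6))*(-4) + 14)))**2 = (1/(-4*((2/(-15 + 6))*(-4) + 14)))**2 = (1/(-4*((2/(-9))*(-4) + 14)))**2 = (1/(-4*((2*(-1/9))*(-4) + 14)))**2 = (1/(-4*(-2/9*(-4) + 14)))**2 = (1/(-4*(8/9 + 14)))**2 = (1/(-4*134/9))**2 = (1/(-536/9))**2 = (-9/536)**2 = 81/287296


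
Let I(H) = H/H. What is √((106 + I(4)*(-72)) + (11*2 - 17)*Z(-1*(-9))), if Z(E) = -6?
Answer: 2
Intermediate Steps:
I(H) = 1
√((106 + I(4)*(-72)) + (11*2 - 17)*Z(-1*(-9))) = √((106 + 1*(-72)) + (11*2 - 17)*(-6)) = √((106 - 72) + (22 - 17)*(-6)) = √(34 + 5*(-6)) = √(34 - 30) = √4 = 2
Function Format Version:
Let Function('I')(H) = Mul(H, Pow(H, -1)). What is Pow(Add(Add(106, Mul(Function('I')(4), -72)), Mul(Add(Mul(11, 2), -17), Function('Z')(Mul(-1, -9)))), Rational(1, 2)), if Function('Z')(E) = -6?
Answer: 2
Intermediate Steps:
Function('I')(H) = 1
Pow(Add(Add(106, Mul(Function('I')(4), -72)), Mul(Add(Mul(11, 2), -17), Function('Z')(Mul(-1, -9)))), Rational(1, 2)) = Pow(Add(Add(106, Mul(1, -72)), Mul(Add(Mul(11, 2), -17), -6)), Rational(1, 2)) = Pow(Add(Add(106, -72), Mul(Add(22, -17), -6)), Rational(1, 2)) = Pow(Add(34, Mul(5, -6)), Rational(1, 2)) = Pow(Add(34, -30), Rational(1, 2)) = Pow(4, Rational(1, 2)) = 2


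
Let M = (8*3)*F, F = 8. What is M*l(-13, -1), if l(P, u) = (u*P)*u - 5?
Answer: -3456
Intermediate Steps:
l(P, u) = -5 + P*u**2 (l(P, u) = (P*u)*u - 5 = P*u**2 - 5 = -5 + P*u**2)
M = 192 (M = (8*3)*8 = 24*8 = 192)
M*l(-13, -1) = 192*(-5 - 13*(-1)**2) = 192*(-5 - 13*1) = 192*(-5 - 13) = 192*(-18) = -3456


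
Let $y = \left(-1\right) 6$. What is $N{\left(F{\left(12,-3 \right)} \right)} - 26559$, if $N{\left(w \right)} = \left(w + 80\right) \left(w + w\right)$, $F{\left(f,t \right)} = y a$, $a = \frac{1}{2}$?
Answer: $-27021$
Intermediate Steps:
$a = \frac{1}{2} \approx 0.5$
$y = -6$
$F{\left(f,t \right)} = -3$ ($F{\left(f,t \right)} = \left(-6\right) \frac{1}{2} = -3$)
$N{\left(w \right)} = 2 w \left(80 + w\right)$ ($N{\left(w \right)} = \left(80 + w\right) 2 w = 2 w \left(80 + w\right)$)
$N{\left(F{\left(12,-3 \right)} \right)} - 26559 = 2 \left(-3\right) \left(80 - 3\right) - 26559 = 2 \left(-3\right) 77 - 26559 = -462 - 26559 = -27021$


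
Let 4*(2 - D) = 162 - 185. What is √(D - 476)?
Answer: I*√1873/2 ≈ 21.639*I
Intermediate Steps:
D = 31/4 (D = 2 - (162 - 185)/4 = 2 - ¼*(-23) = 2 + 23/4 = 31/4 ≈ 7.7500)
√(D - 476) = √(31/4 - 476) = √(-1873/4) = I*√1873/2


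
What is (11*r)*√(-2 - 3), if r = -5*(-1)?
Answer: 55*I*√5 ≈ 122.98*I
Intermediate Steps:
r = 5
(11*r)*√(-2 - 3) = (11*5)*√(-2 - 3) = 55*√(-5) = 55*(I*√5) = 55*I*√5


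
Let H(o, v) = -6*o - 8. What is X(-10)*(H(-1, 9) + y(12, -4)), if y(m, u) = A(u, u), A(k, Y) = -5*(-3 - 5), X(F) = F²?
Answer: 3800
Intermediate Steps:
H(o, v) = -8 - 6*o
A(k, Y) = 40 (A(k, Y) = -5*(-8) = 40)
y(m, u) = 40
X(-10)*(H(-1, 9) + y(12, -4)) = (-10)²*((-8 - 6*(-1)) + 40) = 100*((-8 + 6) + 40) = 100*(-2 + 40) = 100*38 = 3800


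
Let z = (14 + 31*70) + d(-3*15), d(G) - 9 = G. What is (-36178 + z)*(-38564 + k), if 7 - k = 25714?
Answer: 2187142130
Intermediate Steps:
k = -25707 (k = 7 - 1*25714 = 7 - 25714 = -25707)
d(G) = 9 + G
z = 2148 (z = (14 + 31*70) + (9 - 3*15) = (14 + 2170) + (9 - 45) = 2184 - 36 = 2148)
(-36178 + z)*(-38564 + k) = (-36178 + 2148)*(-38564 - 25707) = -34030*(-64271) = 2187142130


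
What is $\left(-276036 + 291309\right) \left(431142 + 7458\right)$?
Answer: $6698737800$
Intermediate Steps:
$\left(-276036 + 291309\right) \left(431142 + 7458\right) = 15273 \cdot 438600 = 6698737800$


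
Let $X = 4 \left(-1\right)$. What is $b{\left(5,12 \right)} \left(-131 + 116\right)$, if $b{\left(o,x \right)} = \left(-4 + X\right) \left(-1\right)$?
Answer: $-120$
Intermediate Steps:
$X = -4$
$b{\left(o,x \right)} = 8$ ($b{\left(o,x \right)} = \left(-4 - 4\right) \left(-1\right) = \left(-8\right) \left(-1\right) = 8$)
$b{\left(5,12 \right)} \left(-131 + 116\right) = 8 \left(-131 + 116\right) = 8 \left(-15\right) = -120$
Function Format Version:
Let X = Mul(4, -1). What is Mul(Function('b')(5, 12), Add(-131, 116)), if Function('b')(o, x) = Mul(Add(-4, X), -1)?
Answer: -120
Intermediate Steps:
X = -4
Function('b')(o, x) = 8 (Function('b')(o, x) = Mul(Add(-4, -4), -1) = Mul(-8, -1) = 8)
Mul(Function('b')(5, 12), Add(-131, 116)) = Mul(8, Add(-131, 116)) = Mul(8, -15) = -120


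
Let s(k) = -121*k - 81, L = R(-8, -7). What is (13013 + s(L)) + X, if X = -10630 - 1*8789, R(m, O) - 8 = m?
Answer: -6487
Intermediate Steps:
R(m, O) = 8 + m
L = 0 (L = 8 - 8 = 0)
X = -19419 (X = -10630 - 8789 = -19419)
s(k) = -81 - 121*k
(13013 + s(L)) + X = (13013 + (-81 - 121*0)) - 19419 = (13013 + (-81 + 0)) - 19419 = (13013 - 81) - 19419 = 12932 - 19419 = -6487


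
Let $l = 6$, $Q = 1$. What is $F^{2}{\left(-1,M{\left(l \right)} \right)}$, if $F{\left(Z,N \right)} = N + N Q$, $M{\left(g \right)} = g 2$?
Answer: $576$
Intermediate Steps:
$M{\left(g \right)} = 2 g$
$F{\left(Z,N \right)} = 2 N$ ($F{\left(Z,N \right)} = N + N 1 = N + N = 2 N$)
$F^{2}{\left(-1,M{\left(l \right)} \right)} = \left(2 \cdot 2 \cdot 6\right)^{2} = \left(2 \cdot 12\right)^{2} = 24^{2} = 576$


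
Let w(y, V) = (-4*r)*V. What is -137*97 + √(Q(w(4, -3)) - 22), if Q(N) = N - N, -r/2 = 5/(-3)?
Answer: -13289 + I*√22 ≈ -13289.0 + 4.6904*I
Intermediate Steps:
r = 10/3 (r = -10/(-3) = -10*(-1)/3 = -2*(-5/3) = 10/3 ≈ 3.3333)
w(y, V) = -40*V/3 (w(y, V) = (-4*10/3)*V = -40*V/3)
Q(N) = 0
-137*97 + √(Q(w(4, -3)) - 22) = -137*97 + √(0 - 22) = -13289 + √(-22) = -13289 + I*√22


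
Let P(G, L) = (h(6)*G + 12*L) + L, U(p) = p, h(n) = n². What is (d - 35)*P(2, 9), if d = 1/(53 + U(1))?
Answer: -13223/2 ≈ -6611.5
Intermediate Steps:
P(G, L) = 13*L + 36*G (P(G, L) = (6²*G + 12*L) + L = (36*G + 12*L) + L = (12*L + 36*G) + L = 13*L + 36*G)
d = 1/54 (d = 1/(53 + 1) = 1/54 ≈ 0.018519)
(d - 35)*P(2, 9) = (1/54 - 35)*(13*9 + 36*2) = -1889*(117 + 72)/54 = -1889/54*189 = -13223/2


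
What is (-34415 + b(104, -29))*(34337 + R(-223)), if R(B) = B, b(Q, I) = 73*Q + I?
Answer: -916029128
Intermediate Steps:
b(Q, I) = I + 73*Q
(-34415 + b(104, -29))*(34337 + R(-223)) = (-34415 + (-29 + 73*104))*(34337 - 223) = (-34415 + (-29 + 7592))*34114 = (-34415 + 7563)*34114 = -26852*34114 = -916029128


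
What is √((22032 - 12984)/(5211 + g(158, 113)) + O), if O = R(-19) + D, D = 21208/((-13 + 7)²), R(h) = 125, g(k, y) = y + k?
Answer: √48398174143/8223 ≈ 26.754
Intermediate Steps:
g(k, y) = k + y
D = 5302/9 (D = 21208/((-6)²) = 21208/36 = 21208*(1/36) = 5302/9 ≈ 589.11)
O = 6427/9 (O = 125 + 5302/9 = 6427/9 ≈ 714.11)
√((22032 - 12984)/(5211 + g(158, 113)) + O) = √((22032 - 12984)/(5211 + (158 + 113)) + 6427/9) = √(9048/(5211 + 271) + 6427/9) = √(9048/5482 + 6427/9) = √(9048*(1/5482) + 6427/9) = √(4524/2741 + 6427/9) = √(17657123/24669) = √48398174143/8223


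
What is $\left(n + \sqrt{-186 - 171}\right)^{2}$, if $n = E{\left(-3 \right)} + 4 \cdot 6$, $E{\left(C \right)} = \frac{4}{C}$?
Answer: $\frac{1411}{9} + \frac{136 i \sqrt{357}}{3} \approx 156.78 + 856.55 i$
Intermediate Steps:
$n = \frac{68}{3}$ ($n = \frac{4}{-3} + 4 \cdot 6 = 4 \left(- \frac{1}{3}\right) + 24 = - \frac{4}{3} + 24 = \frac{68}{3} \approx 22.667$)
$\left(n + \sqrt{-186 - 171}\right)^{2} = \left(\frac{68}{3} + \sqrt{-186 - 171}\right)^{2} = \left(\frac{68}{3} + \sqrt{-357}\right)^{2} = \left(\frac{68}{3} + i \sqrt{357}\right)^{2}$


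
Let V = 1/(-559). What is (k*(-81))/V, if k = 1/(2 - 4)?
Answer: -45279/2 ≈ -22640.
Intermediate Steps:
V = -1/559 ≈ -0.0017889
k = -½ (k = 1/(-2) = -½ ≈ -0.50000)
(k*(-81))/V = (-½*(-81))/(-1/559) = (81/2)*(-559) = -45279/2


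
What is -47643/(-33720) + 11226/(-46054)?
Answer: 302601667/258823480 ≈ 1.1691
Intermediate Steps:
-47643/(-33720) + 11226/(-46054) = -47643*(-1/33720) + 11226*(-1/46054) = 15881/11240 - 5613/23027 = 302601667/258823480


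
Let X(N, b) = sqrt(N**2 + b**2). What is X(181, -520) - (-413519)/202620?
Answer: 413519/202620 + 17*sqrt(1049) ≈ 552.64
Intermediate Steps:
X(181, -520) - (-413519)/202620 = sqrt(181**2 + (-520)**2) - (-413519)/202620 = sqrt(32761 + 270400) - (-413519)/202620 = sqrt(303161) - 1*(-413519/202620) = 17*sqrt(1049) + 413519/202620 = 413519/202620 + 17*sqrt(1049)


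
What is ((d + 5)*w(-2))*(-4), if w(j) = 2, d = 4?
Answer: -72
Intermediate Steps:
((d + 5)*w(-2))*(-4) = ((4 + 5)*2)*(-4) = (9*2)*(-4) = 18*(-4) = -72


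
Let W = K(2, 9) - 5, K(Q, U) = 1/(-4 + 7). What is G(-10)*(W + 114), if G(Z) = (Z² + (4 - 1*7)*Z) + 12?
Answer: 46576/3 ≈ 15525.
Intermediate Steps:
K(Q, U) = ⅓ (K(Q, U) = 1/3 = ⅓)
W = -14/3 (W = ⅓ - 5 = -14/3 ≈ -4.6667)
G(Z) = 12 + Z² - 3*Z (G(Z) = (Z² + (4 - 7)*Z) + 12 = (Z² - 3*Z) + 12 = 12 + Z² - 3*Z)
G(-10)*(W + 114) = (12 + (-10)² - 3*(-10))*(-14/3 + 114) = (12 + 100 + 30)*(328/3) = 142*(328/3) = 46576/3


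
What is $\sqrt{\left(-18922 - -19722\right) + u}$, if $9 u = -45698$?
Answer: $\frac{i \sqrt{38498}}{3} \approx 65.403 i$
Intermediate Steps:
$u = - \frac{45698}{9}$ ($u = \frac{1}{9} \left(-45698\right) = - \frac{45698}{9} \approx -5077.6$)
$\sqrt{\left(-18922 - -19722\right) + u} = \sqrt{\left(-18922 - -19722\right) - \frac{45698}{9}} = \sqrt{\left(-18922 + 19722\right) - \frac{45698}{9}} = \sqrt{800 - \frac{45698}{9}} = \sqrt{- \frac{38498}{9}} = \frac{i \sqrt{38498}}{3}$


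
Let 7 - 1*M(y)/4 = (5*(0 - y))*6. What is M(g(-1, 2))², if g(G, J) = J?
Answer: 71824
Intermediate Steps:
M(y) = 28 + 120*y (M(y) = 28 - 4*5*(0 - y)*6 = 28 - 4*5*(-y)*6 = 28 - 4*(-5*y)*6 = 28 - (-120)*y = 28 + 120*y)
M(g(-1, 2))² = (28 + 120*2)² = (28 + 240)² = 268² = 71824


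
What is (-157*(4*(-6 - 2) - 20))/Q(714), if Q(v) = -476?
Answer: -2041/119 ≈ -17.151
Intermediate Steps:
(-157*(4*(-6 - 2) - 20))/Q(714) = -157*(4*(-6 - 2) - 20)/(-476) = -157*(4*(-8) - 20)*(-1/476) = -157*(-32 - 20)*(-1/476) = -157*(-52)*(-1/476) = 8164*(-1/476) = -2041/119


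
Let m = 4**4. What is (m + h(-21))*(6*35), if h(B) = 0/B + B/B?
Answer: 53970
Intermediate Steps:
m = 256
h(B) = 1 (h(B) = 0 + 1 = 1)
(m + h(-21))*(6*35) = (256 + 1)*(6*35) = 257*210 = 53970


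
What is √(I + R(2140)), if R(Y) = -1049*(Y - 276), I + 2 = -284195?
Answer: 3*I*√248837 ≈ 1496.5*I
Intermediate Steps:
I = -284197 (I = -2 - 284195 = -284197)
R(Y) = 289524 - 1049*Y (R(Y) = -1049*(-276 + Y) = 289524 - 1049*Y)
√(I + R(2140)) = √(-284197 + (289524 - 1049*2140)) = √(-284197 + (289524 - 2244860)) = √(-284197 - 1955336) = √(-2239533) = 3*I*√248837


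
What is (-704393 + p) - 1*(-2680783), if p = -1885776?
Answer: 90614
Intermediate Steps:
(-704393 + p) - 1*(-2680783) = (-704393 - 1885776) - 1*(-2680783) = -2590169 + 2680783 = 90614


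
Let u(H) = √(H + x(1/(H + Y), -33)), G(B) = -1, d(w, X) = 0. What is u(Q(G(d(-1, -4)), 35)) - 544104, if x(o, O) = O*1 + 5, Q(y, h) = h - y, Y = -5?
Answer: -544104 + 2*√2 ≈ -5.4410e+5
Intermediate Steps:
x(o, O) = 5 + O (x(o, O) = O + 5 = 5 + O)
u(H) = √(-28 + H) (u(H) = √(H + (5 - 33)) = √(H - 28) = √(-28 + H))
u(Q(G(d(-1, -4)), 35)) - 544104 = √(-28 + (35 - 1*(-1))) - 544104 = √(-28 + (35 + 1)) - 544104 = √(-28 + 36) - 544104 = √8 - 544104 = 2*√2 - 544104 = -544104 + 2*√2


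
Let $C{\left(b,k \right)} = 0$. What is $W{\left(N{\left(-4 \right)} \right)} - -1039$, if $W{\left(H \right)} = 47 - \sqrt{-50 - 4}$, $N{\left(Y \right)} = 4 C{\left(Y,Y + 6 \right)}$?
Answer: $1086 - 3 i \sqrt{6} \approx 1086.0 - 7.3485 i$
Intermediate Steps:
$N{\left(Y \right)} = 0$ ($N{\left(Y \right)} = 4 \cdot 0 = 0$)
$W{\left(H \right)} = 47 - 3 i \sqrt{6}$ ($W{\left(H \right)} = 47 - \sqrt{-54} = 47 - 3 i \sqrt{6}$)
$W{\left(N{\left(-4 \right)} \right)} - -1039 = \left(47 - 3 i \sqrt{6}\right) - -1039 = \left(47 - 3 i \sqrt{6}\right) + 1039 = 1086 - 3 i \sqrt{6}$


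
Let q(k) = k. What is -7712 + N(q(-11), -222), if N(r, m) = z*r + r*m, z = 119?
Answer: -6579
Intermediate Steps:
N(r, m) = 119*r + m*r (N(r, m) = 119*r + r*m = 119*r + m*r)
-7712 + N(q(-11), -222) = -7712 - 11*(119 - 222) = -7712 - 11*(-103) = -7712 + 1133 = -6579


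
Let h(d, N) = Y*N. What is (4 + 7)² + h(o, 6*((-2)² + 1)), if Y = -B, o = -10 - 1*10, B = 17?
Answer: -389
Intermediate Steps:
o = -20 (o = -10 - 10 = -20)
Y = -17 (Y = -1*17 = -17)
h(d, N) = -17*N
(4 + 7)² + h(o, 6*((-2)² + 1)) = (4 + 7)² - 102*((-2)² + 1) = 11² - 102*(4 + 1) = 121 - 102*5 = 121 - 17*30 = 121 - 510 = -389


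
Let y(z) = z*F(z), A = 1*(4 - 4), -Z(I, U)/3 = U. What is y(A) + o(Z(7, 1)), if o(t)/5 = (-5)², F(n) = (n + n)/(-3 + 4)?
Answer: 125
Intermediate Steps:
F(n) = 2*n (F(n) = (2*n)/1 = (2*n)*1 = 2*n)
Z(I, U) = -3*U
o(t) = 125 (o(t) = 5*(-5)² = 5*25 = 125)
A = 0 (A = 1*0 = 0)
y(z) = 2*z² (y(z) = z*(2*z) = 2*z²)
y(A) + o(Z(7, 1)) = 2*0² + 125 = 2*0 + 125 = 0 + 125 = 125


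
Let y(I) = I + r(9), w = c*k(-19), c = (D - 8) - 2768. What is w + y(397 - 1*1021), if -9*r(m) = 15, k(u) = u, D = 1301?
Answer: 82198/3 ≈ 27399.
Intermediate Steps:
c = -1475 (c = (1301 - 8) - 2768 = 1293 - 2768 = -1475)
r(m) = -5/3 (r(m) = -⅑*15 = -5/3)
w = 28025 (w = -1475*(-19) = 28025)
y(I) = -5/3 + I (y(I) = I - 5/3 = -5/3 + I)
w + y(397 - 1*1021) = 28025 + (-5/3 + (397 - 1*1021)) = 28025 + (-5/3 + (397 - 1021)) = 28025 + (-5/3 - 624) = 28025 - 1877/3 = 82198/3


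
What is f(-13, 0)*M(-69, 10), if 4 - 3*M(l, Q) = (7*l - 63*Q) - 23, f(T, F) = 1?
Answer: 380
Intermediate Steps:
M(l, Q) = 9 + 21*Q - 7*l/3 (M(l, Q) = 4/3 - ((7*l - 63*Q) - 23)/3 = 4/3 - ((-63*Q + 7*l) - 23)/3 = 4/3 - (-23 - 63*Q + 7*l)/3 = 4/3 + (23/3 + 21*Q - 7*l/3) = 9 + 21*Q - 7*l/3)
f(-13, 0)*M(-69, 10) = 1*(9 + 21*10 - 7/3*(-69)) = 1*(9 + 210 + 161) = 1*380 = 380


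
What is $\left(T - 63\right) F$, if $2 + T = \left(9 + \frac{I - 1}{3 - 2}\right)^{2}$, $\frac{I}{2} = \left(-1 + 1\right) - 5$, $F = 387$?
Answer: $-23607$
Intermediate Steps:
$I = -10$ ($I = 2 \left(\left(-1 + 1\right) - 5\right) = 2 \left(0 - 5\right) = 2 \left(-5\right) = -10$)
$T = 2$ ($T = -2 + \left(9 + \frac{-10 - 1}{3 - 2}\right)^{2} = -2 + \left(9 - \frac{11}{1}\right)^{2} = -2 + \left(9 - 11\right)^{2} = -2 + \left(-2\right)^{2} = -2 + 4 = 2$)
$\left(T - 63\right) F = \left(2 - 63\right) 387 = \left(-61\right) 387 = -23607$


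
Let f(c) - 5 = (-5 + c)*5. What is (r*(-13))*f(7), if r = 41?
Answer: -7995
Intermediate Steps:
f(c) = -20 + 5*c (f(c) = 5 + (-5 + c)*5 = 5 + (-25 + 5*c) = -20 + 5*c)
(r*(-13))*f(7) = (41*(-13))*(-20 + 5*7) = -533*(-20 + 35) = -533*15 = -7995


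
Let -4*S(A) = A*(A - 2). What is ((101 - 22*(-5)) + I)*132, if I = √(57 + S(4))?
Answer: 27852 + 132*√55 ≈ 28831.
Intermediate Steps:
S(A) = -A*(-2 + A)/4 (S(A) = -A*(A - 2)/4 = -A*(-2 + A)/4)
I = √55 (I = √(57 + (¼)*4*(2 - 1*4)) = √(57 + (¼)*4*(2 - 4)) = √(57 + (¼)*4*(-2)) = √(57 - 2) = √55 ≈ 7.4162)
((101 - 22*(-5)) + I)*132 = ((101 - 22*(-5)) + √55)*132 = ((101 - 1*(-110)) + √55)*132 = ((101 + 110) + √55)*132 = (211 + √55)*132 = 27852 + 132*√55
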